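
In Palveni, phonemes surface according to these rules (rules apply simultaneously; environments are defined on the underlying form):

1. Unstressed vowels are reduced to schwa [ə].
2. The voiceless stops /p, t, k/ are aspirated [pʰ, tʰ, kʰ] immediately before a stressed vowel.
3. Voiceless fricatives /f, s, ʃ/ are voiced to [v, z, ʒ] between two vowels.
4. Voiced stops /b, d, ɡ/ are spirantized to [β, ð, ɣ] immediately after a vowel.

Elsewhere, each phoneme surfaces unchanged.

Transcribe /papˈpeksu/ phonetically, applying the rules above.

/p/ (word-initial) fails the environment for rule 2, so it stays [p].
/a/ (between /p/ and /p/): in an unstressed syllable, so rule 1 applies → [ə].
/p/ (between /a/ and /p/): rule 2 targets it, but not immediately before a stressed vowel → unchanged [p].
/p/ (between /p/ and /e/): immediately before a stressed vowel, so rule 2 applies → [pʰ].
/e/ (between /p/ and /k/) fails the environment for rule 1, so it stays [e].
/k/ (between /e/ and /s/): rule 2 targets it, but not immediately before a stressed vowel → unchanged [k].
/s/ (between /k/ and /u/): rule 3 targets it, but not between two vowels → unchanged [s].
Rule 1 applies to /u/ (word-final: in an unstressed syllable) → [ə].

[pəpˈpʰeksə]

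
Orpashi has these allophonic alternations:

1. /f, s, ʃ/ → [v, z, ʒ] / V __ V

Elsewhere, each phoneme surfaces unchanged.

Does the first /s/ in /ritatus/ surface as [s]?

Yes

/s/ (word-final): rule 1 targets it, but not between two vowels → unchanged [s].
The actual realization is [s], which matches [s].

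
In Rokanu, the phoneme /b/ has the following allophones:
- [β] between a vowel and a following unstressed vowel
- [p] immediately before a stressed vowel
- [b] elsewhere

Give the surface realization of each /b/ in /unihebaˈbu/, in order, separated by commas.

Occurrence 1 (position 6): between a vowel and a following unstressed vowel → [β].
Occurrence 2 (position 8): immediately before a stressed vowel → [p].

[β], [p]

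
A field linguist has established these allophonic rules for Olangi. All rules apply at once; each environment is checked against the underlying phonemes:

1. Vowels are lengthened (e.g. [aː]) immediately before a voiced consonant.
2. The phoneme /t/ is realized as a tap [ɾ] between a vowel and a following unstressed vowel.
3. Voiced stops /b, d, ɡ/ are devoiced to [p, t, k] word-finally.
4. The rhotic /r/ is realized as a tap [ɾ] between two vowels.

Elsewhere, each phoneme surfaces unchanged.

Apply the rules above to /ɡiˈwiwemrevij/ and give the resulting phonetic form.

/ɡ/ (word-initial) fails the environment for rule 3, so it stays [ɡ].
/i/ (between /ɡ/ and /w/) occurs before a voiced consonant → [iː] by rule 1.
/w/ — not in any rule's target class → [w].
Rule 1 applies to /i/ (between /w/ and /w/: before a voiced consonant) → [iː].
/w/ (between /i/ and /e/): no rule targets it → [w].
/e/ (between /w/ and /m/) occurs before a voiced consonant → [eː] by rule 1.
/m/ stays [m].
/r/ (between /m/ and /e/): rule 4 targets it, but not between two vowels → unchanged [r].
Rule 1 applies to /e/ (between /r/ and /v/: before a voiced consonant) → [eː].
/v/ (between /e/ and /i/) is unaffected → [v].
/i/ (between /v/ and /j/) occurs before a voiced consonant → [iː] by rule 1.
/j/ stays [j].

[ɡiːˈwiːweːmreːviːj]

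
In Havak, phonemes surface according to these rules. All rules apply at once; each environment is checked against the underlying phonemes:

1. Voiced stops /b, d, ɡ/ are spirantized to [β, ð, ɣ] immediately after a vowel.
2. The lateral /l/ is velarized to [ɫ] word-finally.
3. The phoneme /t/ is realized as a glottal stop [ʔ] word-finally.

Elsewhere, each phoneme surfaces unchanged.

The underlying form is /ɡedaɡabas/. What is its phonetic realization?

/ɡ/ — word-initial; rule 1 does not apply here → [ɡ].
/e/ — not in any rule's target class → [e].
/d/ (between /e/ and /a/): immediately after a vowel, so rule 1 applies → [ð].
/a/ — not in any rule's target class → [a].
Rule 1 applies to /ɡ/ (between /a/ and /a/: immediately after a vowel) → [ɣ].
/a/ — not in any rule's target class → [a].
/b/ — between /a/ and /a/, immediately after a vowel — surfaces as [β] (rule 1).
/a/ (between /b/ and /s/) is unaffected → [a].
/s/ (word-final) is unaffected → [s].

[ɡeðaɣaβas]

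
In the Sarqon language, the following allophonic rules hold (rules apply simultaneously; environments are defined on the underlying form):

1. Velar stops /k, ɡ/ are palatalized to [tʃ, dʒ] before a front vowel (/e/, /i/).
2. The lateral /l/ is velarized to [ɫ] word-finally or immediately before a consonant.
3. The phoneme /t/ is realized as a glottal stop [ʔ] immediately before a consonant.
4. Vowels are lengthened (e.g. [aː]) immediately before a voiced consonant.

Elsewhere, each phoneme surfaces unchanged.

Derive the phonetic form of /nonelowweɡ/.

/n/ (word-initial): no rule targets it → [n].
/o/ (between /n/ and /n/): before a voiced consonant, so rule 4 applies → [oː].
/n/ (between /o/ and /e/) is unaffected → [n].
/e/ — between /n/ and /l/, before a voiced consonant — surfaces as [eː] (rule 4).
/l/ (between /e/ and /o/) is in the target of rule 2 but the environment (word-finally or immediately before a consonant) is not met → [l].
/o/ (between /l/ and /w/): before a voiced consonant, so rule 4 applies → [oː].
/w/ stays [w].
/w/ (between /w/ and /e/) is unaffected → [w].
/e/ — between /w/ and /ɡ/, before a voiced consonant — surfaces as [eː] (rule 4).
/ɡ/ (word-final) fails the environment for rule 1, so it stays [ɡ].

[noːneːloːwweːɡ]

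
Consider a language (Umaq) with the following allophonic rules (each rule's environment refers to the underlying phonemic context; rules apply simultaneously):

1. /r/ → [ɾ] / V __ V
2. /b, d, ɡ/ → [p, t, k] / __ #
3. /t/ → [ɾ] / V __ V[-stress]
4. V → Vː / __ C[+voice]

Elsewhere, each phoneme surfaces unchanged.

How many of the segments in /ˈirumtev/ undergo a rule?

4

Segments that undergo a rule: /i/ → [iː] (rule 4); /r/ → [ɾ] (rule 1); /u/ → [uː] (rule 4); /e/ → [eː] (rule 4).
All other segments surface unchanged.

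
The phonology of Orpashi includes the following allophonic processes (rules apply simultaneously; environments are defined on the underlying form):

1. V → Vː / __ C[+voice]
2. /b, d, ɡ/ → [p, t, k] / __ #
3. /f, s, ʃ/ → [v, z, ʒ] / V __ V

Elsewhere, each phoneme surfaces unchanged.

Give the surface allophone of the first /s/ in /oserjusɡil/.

/s/ meets the environment for rule 3 (between two vowels) → [z].

[z]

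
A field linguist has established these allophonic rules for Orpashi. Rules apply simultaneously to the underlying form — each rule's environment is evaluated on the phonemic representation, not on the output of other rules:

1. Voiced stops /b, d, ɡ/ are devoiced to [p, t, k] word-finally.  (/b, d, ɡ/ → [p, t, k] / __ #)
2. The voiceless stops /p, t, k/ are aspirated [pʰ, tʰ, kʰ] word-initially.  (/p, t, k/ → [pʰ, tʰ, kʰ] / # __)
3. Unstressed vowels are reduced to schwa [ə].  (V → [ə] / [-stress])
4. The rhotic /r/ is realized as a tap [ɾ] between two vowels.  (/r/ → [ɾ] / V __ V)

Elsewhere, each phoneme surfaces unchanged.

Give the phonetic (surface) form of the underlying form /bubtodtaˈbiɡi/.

[bəbtədtəˈbiɡə]

/b/ (word-initial) is in the target of rule 1 but the environment (word-finally) is not met → [b].
/u/ meets the environment for rule 3 (in an unstressed syllable) → [ə].
/b/ (between /u/ and /t/) fails the environment for rule 1, so it stays [b].
/t/ (between /b/ and /o/) fails the environment for rule 2, so it stays [t].
/o/ — between /t/ and /d/, in an unstressed syllable — surfaces as [ə] (rule 3).
/d/ (between /o/ and /t/) fails the environment for rule 1, so it stays [d].
/t/ (between /d/ and /a/): rule 2 targets it, but not word-initially → unchanged [t].
/a/ — between /t/ and /b/, in an unstressed syllable — surfaces as [ə] (rule 3).
/b/ (between /a/ and /i/) fails the environment for rule 1, so it stays [b].
/i/ (between /b/ and /ɡ/) fails the environment for rule 3, so it stays [i].
/ɡ/ — between /i/ and /i/; rule 1 does not apply here → [ɡ].
Rule 3 applies to /i/ (word-final: in an unstressed syllable) → [ə].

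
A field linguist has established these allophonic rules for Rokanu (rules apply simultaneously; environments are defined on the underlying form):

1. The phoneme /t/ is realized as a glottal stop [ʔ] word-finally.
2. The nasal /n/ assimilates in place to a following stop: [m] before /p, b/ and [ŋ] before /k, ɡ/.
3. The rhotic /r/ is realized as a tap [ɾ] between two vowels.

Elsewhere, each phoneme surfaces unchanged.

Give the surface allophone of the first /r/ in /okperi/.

[ɾ]

/r/ — between /e/ and /i/, between two vowels — surfaces as [ɾ] (rule 3).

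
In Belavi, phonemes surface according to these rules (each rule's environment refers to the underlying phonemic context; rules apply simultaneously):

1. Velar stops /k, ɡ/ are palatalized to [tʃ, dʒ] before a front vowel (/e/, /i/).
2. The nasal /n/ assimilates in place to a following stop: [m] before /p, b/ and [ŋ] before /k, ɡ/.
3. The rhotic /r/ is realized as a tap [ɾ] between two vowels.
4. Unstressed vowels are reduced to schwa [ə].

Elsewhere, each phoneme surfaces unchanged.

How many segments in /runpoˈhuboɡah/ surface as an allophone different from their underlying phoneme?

5

Segments that undergo a rule: /u/ → [ə] (rule 4); /n/ → [m] (rule 2); /o/ → [ə] (rule 4); /o/ → [ə] (rule 4); /a/ → [ə] (rule 4).
All other segments surface unchanged.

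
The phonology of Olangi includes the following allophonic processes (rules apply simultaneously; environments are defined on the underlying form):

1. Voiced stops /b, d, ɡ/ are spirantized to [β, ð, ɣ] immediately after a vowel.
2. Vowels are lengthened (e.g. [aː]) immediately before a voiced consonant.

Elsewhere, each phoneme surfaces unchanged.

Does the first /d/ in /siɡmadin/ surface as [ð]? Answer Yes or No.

/d/ meets the environment for rule 1 (immediately after a vowel) → [ð].
The actual realization is [ð], which matches [ð].

Yes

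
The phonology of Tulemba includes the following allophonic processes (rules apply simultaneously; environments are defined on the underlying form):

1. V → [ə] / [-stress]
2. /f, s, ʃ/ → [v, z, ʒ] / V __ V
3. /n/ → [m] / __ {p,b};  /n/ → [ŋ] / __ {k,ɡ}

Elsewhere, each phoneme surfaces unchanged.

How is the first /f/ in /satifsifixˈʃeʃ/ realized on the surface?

/f/ — between /i/ and /s/; rule 2 does not apply here → [f].

[f]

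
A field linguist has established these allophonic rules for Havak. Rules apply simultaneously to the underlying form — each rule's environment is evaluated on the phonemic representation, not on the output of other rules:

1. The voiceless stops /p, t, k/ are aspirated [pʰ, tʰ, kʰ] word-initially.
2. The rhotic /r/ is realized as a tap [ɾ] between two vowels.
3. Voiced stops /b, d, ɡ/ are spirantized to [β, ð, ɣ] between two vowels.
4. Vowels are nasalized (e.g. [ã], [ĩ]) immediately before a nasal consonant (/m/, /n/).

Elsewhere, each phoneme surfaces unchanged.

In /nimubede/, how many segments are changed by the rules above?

Segments that undergo a rule: /i/ → [ĩ] (rule 4); /b/ → [β] (rule 3); /d/ → [ð] (rule 3).
All other segments surface unchanged.

3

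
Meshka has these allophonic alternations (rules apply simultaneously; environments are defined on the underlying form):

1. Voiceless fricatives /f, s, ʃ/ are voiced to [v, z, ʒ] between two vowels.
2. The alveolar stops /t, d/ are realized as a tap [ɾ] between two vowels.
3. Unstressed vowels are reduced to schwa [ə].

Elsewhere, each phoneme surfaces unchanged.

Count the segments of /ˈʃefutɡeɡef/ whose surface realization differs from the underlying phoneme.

Segments that undergo a rule: /f/ → [v] (rule 1); /u/ → [ə] (rule 3); /e/ → [ə] (rule 3); /e/ → [ə] (rule 3).
All other segments surface unchanged.

4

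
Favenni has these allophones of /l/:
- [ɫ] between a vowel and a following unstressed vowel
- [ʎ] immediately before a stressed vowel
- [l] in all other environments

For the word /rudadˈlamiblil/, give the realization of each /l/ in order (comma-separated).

Occurrence 1 (position 6): immediately before a stressed vowel → [ʎ].
Occurrence 2 (position 11): no conditioning environment matches → elsewhere allophone [l].
Occurrence 3 (position 13): no conditioning environment matches → elsewhere allophone [l].

[ʎ], [l], [l]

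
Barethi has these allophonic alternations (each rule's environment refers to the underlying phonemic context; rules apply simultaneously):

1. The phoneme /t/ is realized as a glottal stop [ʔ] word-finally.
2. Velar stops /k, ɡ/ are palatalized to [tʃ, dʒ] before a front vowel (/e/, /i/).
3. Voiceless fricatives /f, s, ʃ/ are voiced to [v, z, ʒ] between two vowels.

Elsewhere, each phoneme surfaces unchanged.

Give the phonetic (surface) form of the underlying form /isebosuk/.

/i/ stays [i].
Rule 3 applies to /s/ (between /i/ and /e/: between two vowels) → [z].
/e/ stays [e].
/b/ (between /e/ and /o/): no rule targets it → [b].
/o/ — not in any rule's target class → [o].
Rule 3 applies to /s/ (between /o/ and /u/: between two vowels) → [z].
/u/ stays [u].
/k/ — word-final; rule 2 does not apply here → [k].

[izebozuk]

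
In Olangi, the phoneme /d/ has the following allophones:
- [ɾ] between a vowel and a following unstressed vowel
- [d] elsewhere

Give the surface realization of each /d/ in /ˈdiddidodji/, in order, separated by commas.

[d], [d], [d], [ɾ], [d]

Occurrence 1 (position 1): no conditioning environment matches → elsewhere allophone [d].
Occurrence 2 (position 3): no conditioning environment matches → elsewhere allophone [d].
Occurrence 3 (position 4): no conditioning environment matches → elsewhere allophone [d].
Occurrence 4 (position 6): between a vowel and a following unstressed vowel → [ɾ].
Occurrence 5 (position 8): no conditioning environment matches → elsewhere allophone [d].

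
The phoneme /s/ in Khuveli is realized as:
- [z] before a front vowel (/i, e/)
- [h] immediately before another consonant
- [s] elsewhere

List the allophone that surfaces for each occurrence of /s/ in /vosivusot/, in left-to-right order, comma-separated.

Occurrence 1 (position 3): before a front vowel (/i, e/) → [z].
Occurrence 2 (position 7): no conditioning environment matches → elsewhere allophone [s].

[z], [s]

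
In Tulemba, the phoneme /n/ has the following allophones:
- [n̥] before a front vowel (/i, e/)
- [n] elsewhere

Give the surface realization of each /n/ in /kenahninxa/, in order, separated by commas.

Occurrence 1 (position 3): no conditioning environment matches → elsewhere allophone [n].
Occurrence 2 (position 6): before a front vowel (/i, e/) → [n̥].
Occurrence 3 (position 8): no conditioning environment matches → elsewhere allophone [n].

[n], [n̥], [n]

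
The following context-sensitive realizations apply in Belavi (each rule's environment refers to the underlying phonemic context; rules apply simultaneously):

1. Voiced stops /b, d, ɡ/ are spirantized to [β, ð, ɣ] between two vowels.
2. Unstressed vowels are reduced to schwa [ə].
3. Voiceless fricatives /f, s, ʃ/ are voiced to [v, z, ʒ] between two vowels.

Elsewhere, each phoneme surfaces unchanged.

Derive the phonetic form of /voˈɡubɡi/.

/v/ (word-initial): no rule targets it → [v].
/o/ — between /v/ and /ɡ/, in an unstressed syllable — surfaces as [ə] (rule 2).
Rule 1 applies to /ɡ/ (between /o/ and /u/: between two vowels) → [ɣ].
/u/ (between /ɡ/ and /b/) fails the environment for rule 2, so it stays [u].
/b/ (between /u/ and /ɡ/) is in the target of rule 1 but the environment (between two vowels) is not met → [b].
/ɡ/ (between /b/ and /i/) fails the environment for rule 1, so it stays [ɡ].
/i/ meets the environment for rule 2 (in an unstressed syllable) → [ə].

[vəˈɣubɡə]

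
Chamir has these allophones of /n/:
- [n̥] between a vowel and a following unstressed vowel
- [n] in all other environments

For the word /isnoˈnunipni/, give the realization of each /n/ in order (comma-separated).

Occurrence 1 (position 3): no conditioning environment matches → elsewhere allophone [n].
Occurrence 2 (position 5): no conditioning environment matches → elsewhere allophone [n].
Occurrence 3 (position 7): between a vowel and a following unstressed vowel → [n̥].
Occurrence 4 (position 10): no conditioning environment matches → elsewhere allophone [n].

[n], [n], [n̥], [n]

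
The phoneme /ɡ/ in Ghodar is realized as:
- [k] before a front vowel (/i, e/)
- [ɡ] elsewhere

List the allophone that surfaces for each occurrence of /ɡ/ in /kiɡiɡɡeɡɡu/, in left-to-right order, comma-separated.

Occurrence 1 (position 3): before a front vowel (/i, e/) → [k].
Occurrence 2 (position 5): no conditioning environment matches → elsewhere allophone [ɡ].
Occurrence 3 (position 6): before a front vowel (/i, e/) → [k].
Occurrence 4 (position 8): no conditioning environment matches → elsewhere allophone [ɡ].
Occurrence 5 (position 9): no conditioning environment matches → elsewhere allophone [ɡ].

[k], [ɡ], [k], [ɡ], [ɡ]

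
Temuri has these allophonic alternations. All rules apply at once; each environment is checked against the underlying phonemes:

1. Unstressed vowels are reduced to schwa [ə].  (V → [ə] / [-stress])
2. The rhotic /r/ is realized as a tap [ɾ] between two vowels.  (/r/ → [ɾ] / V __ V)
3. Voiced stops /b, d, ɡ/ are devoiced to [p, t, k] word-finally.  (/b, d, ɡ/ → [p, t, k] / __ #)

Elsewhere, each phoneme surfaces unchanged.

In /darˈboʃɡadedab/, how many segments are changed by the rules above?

Segments that undergo a rule: /a/ → [ə] (rule 1); /a/ → [ə] (rule 1); /e/ → [ə] (rule 1); /a/ → [ə] (rule 1); /b/ → [p] (rule 3).
All other segments surface unchanged.

5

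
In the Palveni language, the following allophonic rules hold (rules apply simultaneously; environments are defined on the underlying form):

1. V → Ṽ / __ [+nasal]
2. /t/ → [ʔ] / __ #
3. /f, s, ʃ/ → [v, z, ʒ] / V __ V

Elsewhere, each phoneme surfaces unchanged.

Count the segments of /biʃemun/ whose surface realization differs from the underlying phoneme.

3

Segments that undergo a rule: /ʃ/ → [ʒ] (rule 3); /e/ → [ẽ] (rule 1); /u/ → [ũ] (rule 1).
All other segments surface unchanged.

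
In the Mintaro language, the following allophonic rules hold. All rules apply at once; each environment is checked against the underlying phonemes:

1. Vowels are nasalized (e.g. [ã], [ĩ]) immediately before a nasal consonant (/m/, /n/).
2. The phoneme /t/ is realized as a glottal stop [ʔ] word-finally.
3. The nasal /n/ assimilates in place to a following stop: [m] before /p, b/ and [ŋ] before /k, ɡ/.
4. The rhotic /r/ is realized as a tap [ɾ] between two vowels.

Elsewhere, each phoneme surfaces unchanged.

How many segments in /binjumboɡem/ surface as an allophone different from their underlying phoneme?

Segments that undergo a rule: /i/ → [ĩ] (rule 1); /u/ → [ũ] (rule 1); /e/ → [ẽ] (rule 1).
All other segments surface unchanged.

3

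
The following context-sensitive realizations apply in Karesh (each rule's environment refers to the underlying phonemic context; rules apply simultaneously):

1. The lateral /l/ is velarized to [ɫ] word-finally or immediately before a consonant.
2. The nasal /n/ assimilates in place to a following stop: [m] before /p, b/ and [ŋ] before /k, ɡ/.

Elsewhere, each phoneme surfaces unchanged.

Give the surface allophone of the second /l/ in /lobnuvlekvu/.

[l]

/l/ — between /v/ and /e/; rule 1 does not apply here → [l].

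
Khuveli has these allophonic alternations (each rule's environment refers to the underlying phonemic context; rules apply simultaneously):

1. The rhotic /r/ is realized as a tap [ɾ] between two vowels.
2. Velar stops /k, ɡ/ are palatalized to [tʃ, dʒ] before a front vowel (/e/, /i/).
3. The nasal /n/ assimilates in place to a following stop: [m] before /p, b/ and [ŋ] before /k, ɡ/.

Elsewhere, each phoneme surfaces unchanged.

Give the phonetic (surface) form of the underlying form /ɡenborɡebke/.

/ɡ/ — word-initial, before a front vowel — surfaces as [dʒ] (rule 2).
/n/ (between /e/ and /b/) occurs before a labial or velar stop → [m] by rule 3.
/r/ (between /o/ and /ɡ/) is in the target of rule 1 but the environment (between two vowels) is not met → [r].
/ɡ/ meets the environment for rule 2 (before a front vowel) → [dʒ].
Rule 2 applies to /k/ (between /b/ and /e/: before a front vowel) → [tʃ].

[dʒembordʒebtʃe]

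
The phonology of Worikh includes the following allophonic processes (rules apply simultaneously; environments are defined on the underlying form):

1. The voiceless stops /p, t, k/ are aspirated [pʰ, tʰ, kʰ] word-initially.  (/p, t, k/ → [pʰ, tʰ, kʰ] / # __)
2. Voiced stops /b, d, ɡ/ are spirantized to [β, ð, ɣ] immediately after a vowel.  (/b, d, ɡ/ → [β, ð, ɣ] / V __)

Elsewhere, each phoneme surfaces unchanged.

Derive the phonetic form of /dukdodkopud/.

/d/ (word-initial) is in the target of rule 2 but the environment (immediately after a vowel) is not met → [d].
/k/ (between /u/ and /d/): rule 1 targets it, but not word-initially → unchanged [k].
/d/ (between /k/ and /o/) is in the target of rule 2 but the environment (immediately after a vowel) is not met → [d].
/d/ (between /o/ and /k/): immediately after a vowel, so rule 2 applies → [ð].
/k/ — between /d/ and /o/; rule 1 does not apply here → [k].
/p/ (between /o/ and /u/): rule 1 targets it, but not word-initially → unchanged [p].
Rule 2 applies to /d/ (word-final: immediately after a vowel) → [ð].

[dukdoðkopuð]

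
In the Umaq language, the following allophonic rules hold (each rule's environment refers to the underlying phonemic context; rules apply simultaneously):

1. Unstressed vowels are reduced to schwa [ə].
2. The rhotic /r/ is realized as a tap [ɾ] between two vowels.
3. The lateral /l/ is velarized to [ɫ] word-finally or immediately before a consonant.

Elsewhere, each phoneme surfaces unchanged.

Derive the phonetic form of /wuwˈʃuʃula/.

[wəwˈʃuʃələ]

/w/ (word-initial) is unaffected → [w].
/u/ — between /w/ and /w/, in an unstressed syllable — surfaces as [ə] (rule 1).
/w/ (between /u/ and /ʃ/) is unaffected → [w].
/ʃ/ — not in any rule's target class → [ʃ].
/u/ (between /ʃ/ and /ʃ/) is in the target of rule 1 but the environment (in an unstressed syllable) is not met → [u].
/ʃ/ stays [ʃ].
/u/ meets the environment for rule 1 (in an unstressed syllable) → [ə].
/l/ (between /u/ and /a/) is in the target of rule 3 but the environment (word-finally or immediately before a consonant) is not met → [l].
Rule 1 applies to /a/ (word-final: in an unstressed syllable) → [ə].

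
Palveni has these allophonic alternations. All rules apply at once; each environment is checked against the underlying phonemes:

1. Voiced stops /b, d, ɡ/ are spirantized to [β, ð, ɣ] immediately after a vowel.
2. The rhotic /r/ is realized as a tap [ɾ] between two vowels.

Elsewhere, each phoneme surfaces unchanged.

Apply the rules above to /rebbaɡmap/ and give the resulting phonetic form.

/r/ — word-initial; rule 2 does not apply here → [r].
/e/ (between /r/ and /b/): no rule targets it → [e].
/b/ — between /e/ and /b/, immediately after a vowel — surfaces as [β] (rule 1).
/b/ (between /b/ and /a/): rule 1 targets it, but not immediately after a vowel → unchanged [b].
/a/ (between /b/ and /ɡ/) is unaffected → [a].
Rule 1 applies to /ɡ/ (between /a/ and /m/: immediately after a vowel) → [ɣ].
/m/ (between /ɡ/ and /a/): no rule targets it → [m].
/a/ (between /m/ and /p/): no rule targets it → [a].
/p/ stays [p].

[reβbaɣmap]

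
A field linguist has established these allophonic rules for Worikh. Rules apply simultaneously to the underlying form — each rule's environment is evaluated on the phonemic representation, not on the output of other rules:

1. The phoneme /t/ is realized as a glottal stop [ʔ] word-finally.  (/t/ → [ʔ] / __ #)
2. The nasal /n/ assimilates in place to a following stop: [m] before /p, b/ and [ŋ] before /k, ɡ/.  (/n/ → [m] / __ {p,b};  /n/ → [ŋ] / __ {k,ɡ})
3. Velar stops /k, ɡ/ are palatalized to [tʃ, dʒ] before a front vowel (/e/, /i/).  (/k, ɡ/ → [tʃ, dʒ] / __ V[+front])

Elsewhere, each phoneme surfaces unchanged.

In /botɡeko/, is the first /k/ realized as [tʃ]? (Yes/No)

/k/ (between /e/ and /o/) fails the environment for rule 3, so it stays [k].
The actual realization is [k], not [tʃ].

No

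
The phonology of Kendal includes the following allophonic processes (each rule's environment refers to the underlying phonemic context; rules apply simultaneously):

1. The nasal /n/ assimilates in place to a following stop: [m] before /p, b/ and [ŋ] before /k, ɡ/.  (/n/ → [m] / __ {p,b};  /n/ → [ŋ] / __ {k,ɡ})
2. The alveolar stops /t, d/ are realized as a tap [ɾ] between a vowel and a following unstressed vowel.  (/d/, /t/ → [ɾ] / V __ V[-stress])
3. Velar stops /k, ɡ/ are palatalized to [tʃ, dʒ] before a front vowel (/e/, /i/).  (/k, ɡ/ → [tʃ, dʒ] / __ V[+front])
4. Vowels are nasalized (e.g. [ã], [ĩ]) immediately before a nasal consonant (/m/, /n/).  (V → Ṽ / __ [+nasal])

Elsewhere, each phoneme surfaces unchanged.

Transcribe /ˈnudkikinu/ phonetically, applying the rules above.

[ˈnudtʃitʃĩnu]

/n/ (word-initial) fails the environment for rule 1, so it stays [n].
/u/ (between /n/ and /d/) is in the target of rule 4 but the environment (before a nasal consonant) is not met → [u].
/d/ — between /u/ and /k/; rule 2 does not apply here → [d].
/k/ (between /d/ and /i/) occurs before a front vowel → [tʃ] by rule 3.
/i/ (between /k/ and /k/) is in the target of rule 4 but the environment (before a nasal consonant) is not met → [i].
/k/ (between /i/ and /i/): before a front vowel, so rule 3 applies → [tʃ].
/i/ — between /k/ and /n/, before a nasal consonant — surfaces as [ĩ] (rule 4).
/n/ (between /i/ and /u/) fails the environment for rule 1, so it stays [n].
/u/ — word-final; rule 4 does not apply here → [u].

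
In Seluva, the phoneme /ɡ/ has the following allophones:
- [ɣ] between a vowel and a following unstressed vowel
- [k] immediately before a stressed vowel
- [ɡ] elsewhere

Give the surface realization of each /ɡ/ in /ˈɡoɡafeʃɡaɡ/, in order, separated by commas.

Occurrence 1 (position 1): immediately before a stressed vowel → [k].
Occurrence 2 (position 3): between a vowel and a following unstressed vowel → [ɣ].
Occurrence 3 (position 8): no conditioning environment matches → elsewhere allophone [ɡ].
Occurrence 4 (position 10): no conditioning environment matches → elsewhere allophone [ɡ].

[k], [ɣ], [ɡ], [ɡ]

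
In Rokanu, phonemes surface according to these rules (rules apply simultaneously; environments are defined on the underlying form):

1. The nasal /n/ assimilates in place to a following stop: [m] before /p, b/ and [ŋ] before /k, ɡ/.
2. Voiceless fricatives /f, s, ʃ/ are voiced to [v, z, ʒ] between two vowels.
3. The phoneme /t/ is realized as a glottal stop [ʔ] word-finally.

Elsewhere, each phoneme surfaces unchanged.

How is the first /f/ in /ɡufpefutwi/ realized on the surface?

[f]

/f/ (between /u/ and /p/): rule 2 targets it, but not between two vowels → unchanged [f].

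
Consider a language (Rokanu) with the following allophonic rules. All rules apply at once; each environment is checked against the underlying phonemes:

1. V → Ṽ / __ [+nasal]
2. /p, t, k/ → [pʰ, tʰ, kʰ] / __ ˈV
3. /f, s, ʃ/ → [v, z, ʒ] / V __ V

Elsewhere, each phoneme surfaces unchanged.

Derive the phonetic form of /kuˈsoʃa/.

[kuˈzoʒa]

/k/ (word-initial): rule 2 targets it, but not immediately before a stressed vowel → unchanged [k].
/u/ — between /k/ and /s/; rule 1 does not apply here → [u].
/s/ (between /u/ and /o/) occurs between two vowels → [z] by rule 3.
/o/ (between /s/ and /ʃ/) fails the environment for rule 1, so it stays [o].
/ʃ/ meets the environment for rule 3 (between two vowels) → [ʒ].
/a/ — word-final; rule 1 does not apply here → [a].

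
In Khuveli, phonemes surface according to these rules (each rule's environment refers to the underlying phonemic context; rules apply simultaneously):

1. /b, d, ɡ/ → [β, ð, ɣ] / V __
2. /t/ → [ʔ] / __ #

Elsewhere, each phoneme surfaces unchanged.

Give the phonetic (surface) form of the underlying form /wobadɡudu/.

[woβaðɡuðu]

/w/ stays [w].
/o/ stays [o].
Rule 1 applies to /b/ (between /o/ and /a/: immediately after a vowel) → [β].
/a/ stays [a].
/d/ — between /a/ and /ɡ/, immediately after a vowel — surfaces as [ð] (rule 1).
/ɡ/ — between /d/ and /u/; rule 1 does not apply here → [ɡ].
/u/ (between /ɡ/ and /d/): no rule targets it → [u].
/d/ (between /u/ and /u/): immediately after a vowel, so rule 1 applies → [ð].
/u/ (word-final): no rule targets it → [u].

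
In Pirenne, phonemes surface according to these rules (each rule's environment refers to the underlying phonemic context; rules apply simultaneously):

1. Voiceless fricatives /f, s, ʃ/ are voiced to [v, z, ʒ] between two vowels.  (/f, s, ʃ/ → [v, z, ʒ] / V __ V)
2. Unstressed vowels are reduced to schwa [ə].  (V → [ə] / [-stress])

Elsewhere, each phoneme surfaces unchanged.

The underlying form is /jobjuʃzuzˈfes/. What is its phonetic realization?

/j/ (word-initial): no rule targets it → [j].
Rule 2 applies to /o/ (between /j/ and /b/: in an unstressed syllable) → [ə].
/b/ (between /o/ and /j/) is unaffected → [b].
/j/ — not in any rule's target class → [j].
Rule 2 applies to /u/ (between /j/ and /ʃ/: in an unstressed syllable) → [ə].
/ʃ/ (between /u/ and /z/) is in the target of rule 1 but the environment (between two vowels) is not met → [ʃ].
/z/ — not in any rule's target class → [z].
Rule 2 applies to /u/ (between /z/ and /z/: in an unstressed syllable) → [ə].
/z/ stays [z].
/f/ (between /z/ and /e/): rule 1 targets it, but not between two vowels → unchanged [f].
/e/ — between /f/ and /s/; rule 2 does not apply here → [e].
/s/ (word-final) is in the target of rule 1 but the environment (between two vowels) is not met → [s].

[jəbjəʃzəzˈfes]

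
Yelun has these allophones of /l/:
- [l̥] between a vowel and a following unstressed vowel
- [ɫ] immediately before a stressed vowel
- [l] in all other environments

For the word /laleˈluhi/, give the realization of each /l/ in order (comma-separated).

Occurrence 1 (position 1): no conditioning environment matches → elsewhere allophone [l].
Occurrence 2 (position 3): between a vowel and a following unstressed vowel → [l̥].
Occurrence 3 (position 5): immediately before a stressed vowel → [ɫ].

[l], [l̥], [ɫ]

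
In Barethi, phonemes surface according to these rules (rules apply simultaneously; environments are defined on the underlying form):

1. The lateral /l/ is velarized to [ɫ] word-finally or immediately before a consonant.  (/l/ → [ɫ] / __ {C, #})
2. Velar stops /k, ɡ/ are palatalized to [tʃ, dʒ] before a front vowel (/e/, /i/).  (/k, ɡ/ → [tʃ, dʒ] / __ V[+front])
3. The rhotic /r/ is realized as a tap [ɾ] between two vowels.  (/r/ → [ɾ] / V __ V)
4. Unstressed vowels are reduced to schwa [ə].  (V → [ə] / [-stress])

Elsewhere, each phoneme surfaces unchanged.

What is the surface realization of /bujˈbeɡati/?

/u/ meets the environment for rule 4 (in an unstressed syllable) → [ə].
/e/ (between /b/ and /ɡ/): rule 4 targets it, but not in an unstressed syllable → unchanged [e].
/ɡ/ (between /e/ and /a/) is in the target of rule 2 but the environment (before a front vowel) is not met → [ɡ].
/a/ (between /ɡ/ and /t/) occurs in an unstressed syllable → [ə] by rule 4.
/i/ (word-final) occurs in an unstressed syllable → [ə] by rule 4.

[bəjˈbeɡətə]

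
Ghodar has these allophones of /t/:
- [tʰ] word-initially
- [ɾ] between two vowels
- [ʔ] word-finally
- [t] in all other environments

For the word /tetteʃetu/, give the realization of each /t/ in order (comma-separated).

[tʰ], [t], [t], [ɾ]

Occurrence 1 (position 1): word-initially → [tʰ].
Occurrence 2 (position 3): no conditioning environment matches → elsewhere allophone [t].
Occurrence 3 (position 4): no conditioning environment matches → elsewhere allophone [t].
Occurrence 4 (position 8): between two vowels → [ɾ].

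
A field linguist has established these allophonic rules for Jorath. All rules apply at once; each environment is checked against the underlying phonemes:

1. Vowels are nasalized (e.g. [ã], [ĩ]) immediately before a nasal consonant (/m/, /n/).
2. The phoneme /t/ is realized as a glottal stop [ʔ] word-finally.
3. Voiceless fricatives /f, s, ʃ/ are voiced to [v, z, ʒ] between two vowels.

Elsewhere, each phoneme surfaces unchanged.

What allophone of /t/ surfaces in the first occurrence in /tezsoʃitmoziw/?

/t/ (word-initial) fails the environment for rule 2, so it stays [t].

[t]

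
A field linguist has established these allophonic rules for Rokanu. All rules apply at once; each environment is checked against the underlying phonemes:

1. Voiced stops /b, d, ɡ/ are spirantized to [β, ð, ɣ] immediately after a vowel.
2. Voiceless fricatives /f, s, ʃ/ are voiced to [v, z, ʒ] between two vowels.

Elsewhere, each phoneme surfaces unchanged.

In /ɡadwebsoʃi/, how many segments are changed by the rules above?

Segments that undergo a rule: /d/ → [ð] (rule 1); /b/ → [β] (rule 1); /ʃ/ → [ʒ] (rule 2).
All other segments surface unchanged.

3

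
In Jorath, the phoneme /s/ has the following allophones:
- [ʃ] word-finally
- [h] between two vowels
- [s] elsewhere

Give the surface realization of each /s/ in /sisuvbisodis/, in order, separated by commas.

[s], [h], [h], [ʃ]

Occurrence 1 (position 1): no conditioning environment matches → elsewhere allophone [s].
Occurrence 2 (position 3): between two vowels → [h].
Occurrence 3 (position 8): between two vowels → [h].
Occurrence 4 (position 12): word-finally → [ʃ].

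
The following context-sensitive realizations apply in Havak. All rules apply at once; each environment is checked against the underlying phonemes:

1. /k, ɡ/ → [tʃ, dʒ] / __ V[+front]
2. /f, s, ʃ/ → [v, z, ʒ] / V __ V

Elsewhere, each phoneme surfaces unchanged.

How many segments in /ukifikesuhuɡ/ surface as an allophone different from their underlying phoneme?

Segments that undergo a rule: /k/ → [tʃ] (rule 1); /f/ → [v] (rule 2); /k/ → [tʃ] (rule 1); /s/ → [z] (rule 2).
All other segments surface unchanged.

4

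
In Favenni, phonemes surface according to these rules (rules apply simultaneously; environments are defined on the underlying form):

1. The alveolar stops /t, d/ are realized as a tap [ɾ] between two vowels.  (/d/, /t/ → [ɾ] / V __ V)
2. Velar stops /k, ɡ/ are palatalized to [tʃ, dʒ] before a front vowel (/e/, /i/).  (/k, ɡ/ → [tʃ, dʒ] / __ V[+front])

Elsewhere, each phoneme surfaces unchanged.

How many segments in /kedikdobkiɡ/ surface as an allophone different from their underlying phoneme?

Segments that undergo a rule: /k/ → [tʃ] (rule 2); /d/ → [ɾ] (rule 1); /k/ → [tʃ] (rule 2).
All other segments surface unchanged.

3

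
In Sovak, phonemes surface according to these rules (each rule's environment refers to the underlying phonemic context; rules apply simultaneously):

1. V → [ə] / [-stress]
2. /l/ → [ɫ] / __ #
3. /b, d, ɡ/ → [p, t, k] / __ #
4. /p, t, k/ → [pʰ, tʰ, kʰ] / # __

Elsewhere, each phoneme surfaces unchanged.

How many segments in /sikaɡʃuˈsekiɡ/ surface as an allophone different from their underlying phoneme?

5

Segments that undergo a rule: /i/ → [ə] (rule 1); /a/ → [ə] (rule 1); /u/ → [ə] (rule 1); /i/ → [ə] (rule 1); /ɡ/ → [k] (rule 3).
All other segments surface unchanged.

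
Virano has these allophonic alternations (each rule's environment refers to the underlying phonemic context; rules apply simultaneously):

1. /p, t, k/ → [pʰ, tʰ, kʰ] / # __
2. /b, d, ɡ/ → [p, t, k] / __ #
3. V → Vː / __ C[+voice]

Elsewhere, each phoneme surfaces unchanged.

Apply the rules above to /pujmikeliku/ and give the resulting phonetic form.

[pʰuːjmikeːliku]

/p/ — word-initial, word-initially — surfaces as [pʰ] (rule 1).
Rule 3 applies to /u/ (between /p/ and /j/: before a voiced consonant) → [uː].
/j/ stays [j].
/m/ (between /j/ and /i/): no rule targets it → [m].
/i/ (between /m/ and /k/): rule 3 targets it, but not before a voiced consonant → unchanged [i].
/k/ (between /i/ and /e/): rule 1 targets it, but not word-initially → unchanged [k].
/e/ — between /k/ and /l/, before a voiced consonant — surfaces as [eː] (rule 3).
/l/ (between /e/ and /i/): no rule targets it → [l].
/i/ (between /l/ and /k/): rule 3 targets it, but not before a voiced consonant → unchanged [i].
/k/ (between /i/ and /u/) fails the environment for rule 1, so it stays [k].
/u/ (word-final): rule 3 targets it, but not before a voiced consonant → unchanged [u].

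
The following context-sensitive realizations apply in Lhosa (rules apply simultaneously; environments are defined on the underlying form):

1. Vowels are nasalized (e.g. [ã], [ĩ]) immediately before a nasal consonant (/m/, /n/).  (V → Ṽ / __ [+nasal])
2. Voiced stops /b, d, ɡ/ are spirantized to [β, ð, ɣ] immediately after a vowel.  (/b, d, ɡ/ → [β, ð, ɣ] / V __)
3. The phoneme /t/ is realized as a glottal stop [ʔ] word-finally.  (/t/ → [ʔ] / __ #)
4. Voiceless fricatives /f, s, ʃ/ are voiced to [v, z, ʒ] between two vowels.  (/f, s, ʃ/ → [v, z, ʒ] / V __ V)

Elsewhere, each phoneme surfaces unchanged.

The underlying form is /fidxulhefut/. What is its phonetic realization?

/f/ (word-initial) is in the target of rule 4 but the environment (between two vowels) is not met → [f].
/i/ — between /f/ and /d/; rule 1 does not apply here → [i].
/d/ (between /i/ and /x/): immediately after a vowel, so rule 2 applies → [ð].
/u/ (between /x/ and /l/): rule 1 targets it, but not before a nasal consonant → unchanged [u].
/e/ (between /h/ and /f/) fails the environment for rule 1, so it stays [e].
/f/ (between /e/ and /u/) occurs between two vowels → [v] by rule 4.
/u/ (between /f/ and /t/) fails the environment for rule 1, so it stays [u].
/t/ (word-final): word-finally, so rule 3 applies → [ʔ].

[fiðxulhevuʔ]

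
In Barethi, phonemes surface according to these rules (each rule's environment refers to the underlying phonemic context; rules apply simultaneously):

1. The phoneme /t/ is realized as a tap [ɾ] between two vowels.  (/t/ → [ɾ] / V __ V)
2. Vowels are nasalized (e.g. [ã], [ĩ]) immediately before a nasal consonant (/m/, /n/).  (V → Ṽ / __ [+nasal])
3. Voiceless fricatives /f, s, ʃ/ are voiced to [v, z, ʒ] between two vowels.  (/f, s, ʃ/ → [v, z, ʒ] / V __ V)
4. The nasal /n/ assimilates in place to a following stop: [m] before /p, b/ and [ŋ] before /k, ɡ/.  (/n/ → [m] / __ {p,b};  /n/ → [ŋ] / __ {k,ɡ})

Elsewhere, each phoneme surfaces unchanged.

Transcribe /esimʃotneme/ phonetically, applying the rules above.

[ezĩmʃotnẽme]

/e/ (word-initial) is in the target of rule 2 but the environment (before a nasal consonant) is not met → [e].
/s/ (between /e/ and /i/): between two vowels, so rule 3 applies → [z].
/i/ (between /s/ and /m/): before a nasal consonant, so rule 2 applies → [ĩ].
/m/ — not in any rule's target class → [m].
/ʃ/ — between /m/ and /o/; rule 3 does not apply here → [ʃ].
/o/ (between /ʃ/ and /t/): rule 2 targets it, but not before a nasal consonant → unchanged [o].
/t/ (between /o/ and /n/): rule 1 targets it, but not between two vowels → unchanged [t].
/n/ — between /t/ and /e/; rule 4 does not apply here → [n].
/e/ (between /n/ and /m/) occurs before a nasal consonant → [ẽ] by rule 2.
/m/ stays [m].
/e/ (word-final): rule 2 targets it, but not before a nasal consonant → unchanged [e].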